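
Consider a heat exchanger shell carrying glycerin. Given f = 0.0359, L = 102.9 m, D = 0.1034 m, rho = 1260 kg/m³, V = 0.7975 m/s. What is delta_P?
Formula: \Delta P = f \frac{L}{D} \frac{\rho V^2}{2}
delta_P = 0.0359·(102.9/0.1034)·0.5·1260·0.7975²/1000 = 14.31 kPa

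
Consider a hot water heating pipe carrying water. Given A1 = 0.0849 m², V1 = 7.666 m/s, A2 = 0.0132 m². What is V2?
Formula: V_2 = \frac{A_1 V_1}{A_2}
V2 = 0.0849·7.666/0.0132 = 49.31 m/s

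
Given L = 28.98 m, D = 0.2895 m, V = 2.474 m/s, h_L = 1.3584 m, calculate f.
Formula: h_L = f \frac{L}{D} \frac{V^2}{2g}
Substituting knowns: 1.3584 = f·(28.98/0.2895)·2.474²/(2·9.81)
Solving for f: f = 1.3584·2·9.81/((28.98/0.2895)·2.474²) = 0.0435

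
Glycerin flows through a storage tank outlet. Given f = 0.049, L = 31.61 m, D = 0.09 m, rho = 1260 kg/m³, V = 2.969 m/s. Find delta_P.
Formula: \Delta P = f \frac{L}{D} \frac{\rho V^2}{2}
delta_P = 0.049·(31.61/0.09)·0.5·1260·2.969²/1000 = 95.57 kPa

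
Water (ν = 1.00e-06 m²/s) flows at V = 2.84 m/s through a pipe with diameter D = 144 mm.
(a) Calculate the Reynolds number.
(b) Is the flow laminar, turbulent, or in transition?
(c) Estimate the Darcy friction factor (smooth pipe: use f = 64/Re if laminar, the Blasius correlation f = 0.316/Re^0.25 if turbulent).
(a) Re = V·D/ν = 2.84·0.144/1.00e-06 = 408960
(b) Flow regime: turbulent (Re > 4000)
(c) Friction factor: f = 0.316/Re^0.25 = 0.316/408960^0.25 = 0.0125 (Blasius is strictly valid for Re ≲ 1e5; used here as the smooth-pipe estimate the problem specifies)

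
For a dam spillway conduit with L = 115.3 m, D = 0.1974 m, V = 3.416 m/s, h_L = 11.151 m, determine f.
Formula: h_L = f \frac{L}{D} \frac{V^2}{2g}
Substituting knowns: 11.151 = f·(115.3/0.1974)·3.416²/(2·9.81)
Solving for f: f = 11.151·2·9.81/((115.3/0.1974)·3.416²) = 0.0321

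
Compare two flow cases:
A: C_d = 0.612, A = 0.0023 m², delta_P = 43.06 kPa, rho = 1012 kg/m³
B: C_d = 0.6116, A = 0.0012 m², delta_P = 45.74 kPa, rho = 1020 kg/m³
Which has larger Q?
Q(A) = 12.98 L/s, Q(B) = 6.95 L/s. Answer: A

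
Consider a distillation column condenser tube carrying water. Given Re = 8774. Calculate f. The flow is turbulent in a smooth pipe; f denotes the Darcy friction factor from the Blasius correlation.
Formula: f = \frac{0.316}{Re^{0.25}}
f = 0.316/8774^0.25 = 0.03265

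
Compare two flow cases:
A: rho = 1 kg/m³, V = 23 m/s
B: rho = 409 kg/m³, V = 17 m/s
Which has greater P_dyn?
P_dyn(A) = 0.2645 kPa, P_dyn(B) = 59.1 kPa. Answer: B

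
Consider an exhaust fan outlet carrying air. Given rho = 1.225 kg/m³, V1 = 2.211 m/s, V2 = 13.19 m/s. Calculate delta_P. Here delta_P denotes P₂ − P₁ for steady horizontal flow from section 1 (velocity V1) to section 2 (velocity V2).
Formula: \Delta P = \frac{1}{2} \rho (V_1^2 - V_2^2)
delta_P = 0.5·1.225·(2.211² − 13.19²)/1000 = -0.1036 kPa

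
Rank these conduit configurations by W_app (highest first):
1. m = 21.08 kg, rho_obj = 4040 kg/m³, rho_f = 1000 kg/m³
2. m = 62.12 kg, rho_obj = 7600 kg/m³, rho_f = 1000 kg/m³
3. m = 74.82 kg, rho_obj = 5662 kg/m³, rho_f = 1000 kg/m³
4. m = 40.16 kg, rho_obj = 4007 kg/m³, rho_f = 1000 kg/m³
Case 1: W_app = 155.6 N
Case 2: W_app = 529.2 N
Case 3: W_app = 604.4 N
Case 4: W_app = 295.6 N
Ranking (highest first): 3, 2, 4, 1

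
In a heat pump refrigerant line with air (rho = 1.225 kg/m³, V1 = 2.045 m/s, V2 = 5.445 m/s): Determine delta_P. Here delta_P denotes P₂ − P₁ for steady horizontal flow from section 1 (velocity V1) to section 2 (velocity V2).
Formula: \Delta P = \frac{1}{2} \rho (V_1^2 - V_2^2)
delta_P = 0.5·1.225·(2.045² − 5.445²)/1000 = -0.0156 kPa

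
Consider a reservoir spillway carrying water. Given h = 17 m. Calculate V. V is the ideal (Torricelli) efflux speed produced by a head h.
Formula: V = \sqrt{2 g h}
V = √(2·9.81·17) = 18.26 m/s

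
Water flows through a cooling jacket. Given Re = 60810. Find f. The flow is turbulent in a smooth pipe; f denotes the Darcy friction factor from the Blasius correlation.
Formula: f = \frac{0.316}{Re^{0.25}}
f = 0.316/60810^0.25 = 0.02012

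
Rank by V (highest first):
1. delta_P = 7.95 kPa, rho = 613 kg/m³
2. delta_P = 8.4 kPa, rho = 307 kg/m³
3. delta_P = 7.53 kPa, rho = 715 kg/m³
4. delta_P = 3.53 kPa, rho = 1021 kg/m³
Case 1: V = 5.093 m/s
Case 2: V = 7.398 m/s
Case 3: V = 4.589 m/s
Case 4: V = 2.63 m/s
Ranking (highest first): 2, 1, 3, 4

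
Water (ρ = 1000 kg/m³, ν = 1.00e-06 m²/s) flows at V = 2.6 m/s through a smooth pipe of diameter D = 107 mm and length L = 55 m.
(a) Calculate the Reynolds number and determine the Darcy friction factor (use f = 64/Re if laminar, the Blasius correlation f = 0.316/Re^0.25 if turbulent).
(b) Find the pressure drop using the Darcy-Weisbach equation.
(a) Re = V·D/ν = 2.6·0.107/1.00e-06 = 278200 → turbulent (Re > 4000); f = 0.316/Re^0.25 = 0.316/278200^0.25 = 0.013759 (Blasius is strictly valid for Re ≲ 1e5; used here as the smooth-pipe estimate the problem specifies)
(b) Darcy-Weisbach: ΔP = f·(L/D)·½ρV²/1000 = 0.013759·(55/0.107)·½·1000·2.6²/1000 = 23.9 kPa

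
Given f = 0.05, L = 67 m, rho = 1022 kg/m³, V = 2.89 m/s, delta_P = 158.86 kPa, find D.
Formula: \Delta P = f \frac{L}{D} \frac{\rho V^2}{2}
Substituting knowns: 158.86 = 0.05·(67/D)·0.5·1022·2.89²/1000
Solving for D: D = 0.05·67·0.5·1022·2.89²/(158.86·1000) = 0.09 m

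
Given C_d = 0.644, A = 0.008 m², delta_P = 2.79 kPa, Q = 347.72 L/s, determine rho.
Formula: Q = C_d A \sqrt{\frac{2 \Delta P}{\rho}}
Substituting knowns: 347.72 = 0.644·0.008·√(2·(2.79·1000)/rho)·1000
Solving for rho: rho = 2·(2.79·1000)/((347.72/1000)/(0.644·0.008))² = 1.225 kg/m³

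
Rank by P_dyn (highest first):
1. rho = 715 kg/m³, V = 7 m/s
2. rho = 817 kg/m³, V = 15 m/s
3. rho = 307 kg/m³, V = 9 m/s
Case 1: P_dyn = 17.52 kPa
Case 2: P_dyn = 91.91 kPa
Case 3: P_dyn = 12.43 kPa
Ranking (highest first): 2, 1, 3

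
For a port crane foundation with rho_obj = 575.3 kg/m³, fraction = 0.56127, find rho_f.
Formula: f_{sub} = \frac{\rho_{obj}}{\rho_f}
Substituting knowns: 0.56127 = 575.3/rho_f
Solving for rho_f: rho_f = 575.3/0.56127 = 1025 kg/m³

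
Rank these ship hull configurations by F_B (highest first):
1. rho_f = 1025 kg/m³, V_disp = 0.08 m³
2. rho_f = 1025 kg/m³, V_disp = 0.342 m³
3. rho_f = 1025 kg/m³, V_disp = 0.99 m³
Case 1: F_B = 804.4 N
Case 2: F_B = 3439 N
Case 3: F_B = 9955 N
Ranking (highest first): 3, 2, 1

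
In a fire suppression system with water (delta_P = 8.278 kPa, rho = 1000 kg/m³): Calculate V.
Formula: V = \sqrt{\frac{2 \Delta P}{\rho}}
V = √(2·(8.278·1000)/1000) = 4.069 m/s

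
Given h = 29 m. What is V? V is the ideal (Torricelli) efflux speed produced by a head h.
Formula: V = \sqrt{2 g h}
V = √(2·9.81·29) = 23.85 m/s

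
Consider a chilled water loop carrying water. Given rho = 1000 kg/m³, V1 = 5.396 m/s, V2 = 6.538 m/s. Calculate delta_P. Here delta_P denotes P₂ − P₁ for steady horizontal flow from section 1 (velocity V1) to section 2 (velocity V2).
Formula: \Delta P = \frac{1}{2} \rho (V_1^2 - V_2^2)
delta_P = 0.5·1000·(5.396² − 6.538²)/1000 = -6.814 kPa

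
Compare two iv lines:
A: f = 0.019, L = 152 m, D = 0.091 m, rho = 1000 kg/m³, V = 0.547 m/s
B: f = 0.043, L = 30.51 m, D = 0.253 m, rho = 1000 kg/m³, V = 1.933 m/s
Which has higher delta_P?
delta_P(A) = 4.748 kPa, delta_P(B) = 9.688 kPa. Answer: B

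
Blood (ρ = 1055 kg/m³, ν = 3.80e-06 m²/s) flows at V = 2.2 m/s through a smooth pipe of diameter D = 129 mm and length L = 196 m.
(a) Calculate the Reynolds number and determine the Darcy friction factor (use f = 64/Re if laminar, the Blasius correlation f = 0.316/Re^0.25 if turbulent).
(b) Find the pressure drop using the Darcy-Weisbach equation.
(a) Re = V·D/ν = 2.2·0.129/3.80e-06 = 74684 → turbulent (Re > 4000); f = 0.316/Re^0.25 = 0.316/74684^0.25 = 0.019115
(b) Darcy-Weisbach: ΔP = f·(L/D)·½ρV²/1000 = 0.019115·(196/0.129)·½·1055·2.2²/1000 = 74.15 kPa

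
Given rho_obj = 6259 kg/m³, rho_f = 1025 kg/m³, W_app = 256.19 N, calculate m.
Formula: W_{app} = mg\left(1 - \frac{\rho_f}{\rho_{obj}}\right)
Substituting knowns: 256.19 = m·9.81·(1 − 1025/6259)
Solving for m: m = 256.19/(9.81·(1 − 1025/6259)) = 31.23 kg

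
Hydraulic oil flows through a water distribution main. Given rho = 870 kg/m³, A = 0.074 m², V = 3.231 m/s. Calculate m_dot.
Formula: \dot{m} = \rho A V
m_dot = 870·0.074·3.231 = 208 kg/s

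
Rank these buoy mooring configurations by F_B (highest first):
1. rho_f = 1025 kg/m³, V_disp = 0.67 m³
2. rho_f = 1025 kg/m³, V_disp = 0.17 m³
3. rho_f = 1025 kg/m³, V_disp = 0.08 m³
Case 1: F_B = 6737 N
Case 2: F_B = 1709 N
Case 3: F_B = 804.4 N
Ranking (highest first): 1, 2, 3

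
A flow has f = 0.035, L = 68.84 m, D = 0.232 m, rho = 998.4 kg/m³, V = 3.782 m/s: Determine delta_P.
Formula: \Delta P = f \frac{L}{D} \frac{\rho V^2}{2}
delta_P = 0.035·(68.84/0.232)·0.5·998.4·3.782²/1000 = 74.15 kPa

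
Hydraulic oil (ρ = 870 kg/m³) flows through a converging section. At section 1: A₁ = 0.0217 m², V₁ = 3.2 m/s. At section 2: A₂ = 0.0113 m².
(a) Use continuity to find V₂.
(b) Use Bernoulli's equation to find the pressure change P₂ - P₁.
(a) Continuity: A₁V₁=A₂V₂ -> V₂=A₁V₁/A₂=0.0217*3.2/0.0113=6.15 m/s
(b) Bernoulli: P₂-P₁=0.5*rho*(V₁^2-V₂^2)/1000=0.5*870*(3.2^2-6.15^2)/1000=-12 kPa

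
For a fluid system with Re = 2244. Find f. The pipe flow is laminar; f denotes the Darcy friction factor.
Formula: f = \frac{64}{Re}
f = 64/2244 = 0.02852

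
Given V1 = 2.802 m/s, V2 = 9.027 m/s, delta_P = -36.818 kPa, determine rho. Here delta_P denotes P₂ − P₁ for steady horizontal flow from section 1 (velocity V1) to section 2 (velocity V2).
Formula: \Delta P = \frac{1}{2} \rho (V_1^2 - V_2^2)
Substituting knowns: -36.818 = 0.5·rho·(2.802² − 9.027²)/1000
Solving for rho: rho = 2·(-36.818·1000)/(2.802² − 9.027²) = 1000 kg/m³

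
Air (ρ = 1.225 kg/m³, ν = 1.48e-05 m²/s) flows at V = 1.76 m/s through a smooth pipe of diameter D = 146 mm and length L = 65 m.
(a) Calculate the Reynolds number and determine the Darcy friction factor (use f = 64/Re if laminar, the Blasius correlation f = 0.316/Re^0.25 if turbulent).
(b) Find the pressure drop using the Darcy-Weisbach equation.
(a) Re = V·D/ν = 1.76·0.146/1.48e-05 = 17362 → turbulent (Re > 4000); f = 0.316/Re^0.25 = 0.316/17362^0.25 = 0.027529
(b) Darcy-Weisbach: ΔP = f·(L/D)·½ρV²/1000 = 0.027529·(65/0.146)·½·1.225·1.76²/1000 = 0.02325 kPa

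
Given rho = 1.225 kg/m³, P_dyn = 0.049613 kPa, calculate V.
Formula: P_{dyn} = \frac{1}{2} \rho V^2
Substituting knowns: 0.049613 = 0.5·1.225·V²/1000
Solving for V: V = √(2·(0.049613·1000)/1.225) = 9 m/s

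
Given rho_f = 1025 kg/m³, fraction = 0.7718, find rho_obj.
Formula: f_{sub} = \frac{\rho_{obj}}{\rho_f}
Substituting knowns: 0.7718 = rho_obj/1025
Solving for rho_obj: rho_obj = 0.7718·1025 = 791.1 kg/m³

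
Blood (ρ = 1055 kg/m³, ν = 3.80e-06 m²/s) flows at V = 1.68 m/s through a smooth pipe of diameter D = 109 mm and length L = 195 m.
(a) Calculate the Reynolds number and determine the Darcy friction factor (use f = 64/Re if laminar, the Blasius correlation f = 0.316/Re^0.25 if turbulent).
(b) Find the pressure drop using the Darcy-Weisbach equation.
(a) Re = V·D/ν = 1.68·0.109/3.80e-06 = 48189 → turbulent (Re > 4000); f = 0.316/Re^0.25 = 0.316/48189^0.25 = 0.021328
(b) Darcy-Weisbach: ΔP = f·(L/D)·½ρV²/1000 = 0.021328·(195/0.109)·½·1055·1.68²/1000 = 56.81 kPa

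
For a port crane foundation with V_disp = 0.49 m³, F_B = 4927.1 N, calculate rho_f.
Formula: F_B = \rho_f g V_{disp}
Substituting knowns: 4927.1 = rho_f·9.81·0.49
Solving for rho_f: rho_f = 4927.1/(9.81·0.49) = 1025 kg/m³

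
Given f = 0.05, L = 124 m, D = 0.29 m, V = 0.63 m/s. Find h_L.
Formula: h_L = f \frac{L}{D} \frac{V^2}{2g}
h_L = 0.05·(124/0.29)·0.63²/(2·9.81) = 0.4325 m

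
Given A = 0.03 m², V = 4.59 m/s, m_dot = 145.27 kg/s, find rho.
Formula: \dot{m} = \rho A V
Substituting knowns: 145.27 = rho·0.03·4.59
Solving for rho: rho = 145.27/(0.03·4.59) = 1055 kg/m³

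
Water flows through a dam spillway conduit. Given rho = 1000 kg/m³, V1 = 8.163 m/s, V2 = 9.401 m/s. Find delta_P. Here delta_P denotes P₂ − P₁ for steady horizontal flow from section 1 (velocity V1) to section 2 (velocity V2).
Formula: \Delta P = \frac{1}{2} \rho (V_1^2 - V_2^2)
delta_P = 0.5·1000·(8.163² − 9.401²)/1000 = -10.87 kPa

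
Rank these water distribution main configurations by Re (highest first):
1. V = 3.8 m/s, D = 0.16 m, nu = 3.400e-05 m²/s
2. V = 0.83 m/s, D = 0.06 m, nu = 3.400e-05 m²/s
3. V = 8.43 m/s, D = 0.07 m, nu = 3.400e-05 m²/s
Case 1: Re = 17882
Case 2: Re = 1465
Case 3: Re = 17356
Ranking (highest first): 1, 3, 2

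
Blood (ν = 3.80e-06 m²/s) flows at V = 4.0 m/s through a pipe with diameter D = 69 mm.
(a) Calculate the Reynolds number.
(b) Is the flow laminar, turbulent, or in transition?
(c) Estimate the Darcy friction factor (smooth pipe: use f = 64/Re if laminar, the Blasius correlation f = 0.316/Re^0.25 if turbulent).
(a) Re = V·D/ν = 4.0·0.069/3.80e-06 = 72632
(b) Flow regime: turbulent (Re > 4000)
(c) Friction factor: f = 0.316/Re^0.25 = 0.316/72632^0.25 = 0.01925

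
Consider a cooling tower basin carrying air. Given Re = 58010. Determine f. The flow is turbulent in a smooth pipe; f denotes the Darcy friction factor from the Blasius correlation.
Formula: f = \frac{0.316}{Re^{0.25}}
f = 0.316/58010^0.25 = 0.02036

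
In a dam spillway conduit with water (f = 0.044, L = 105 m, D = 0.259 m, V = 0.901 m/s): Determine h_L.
Formula: h_L = f \frac{L}{D} \frac{V^2}{2g}
h_L = 0.044·(105/0.259)·0.901²/(2·9.81) = 0.7381 m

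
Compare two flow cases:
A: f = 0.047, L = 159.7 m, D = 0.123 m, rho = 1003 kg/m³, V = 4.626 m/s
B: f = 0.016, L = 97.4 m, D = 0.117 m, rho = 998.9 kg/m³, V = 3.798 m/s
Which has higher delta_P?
delta_P(A) = 654.9 kPa, delta_P(B) = 95.96 kPa. Answer: A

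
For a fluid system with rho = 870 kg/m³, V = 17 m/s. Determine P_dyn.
Formula: P_{dyn} = \frac{1}{2} \rho V^2
P_dyn = 0.5·870·17²/1000 = 125.7 kPa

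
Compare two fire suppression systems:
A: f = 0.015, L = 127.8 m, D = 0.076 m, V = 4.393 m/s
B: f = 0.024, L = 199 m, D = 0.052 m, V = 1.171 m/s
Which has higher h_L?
h_L(A) = 24.81 m, h_L(B) = 6.419 m. Answer: A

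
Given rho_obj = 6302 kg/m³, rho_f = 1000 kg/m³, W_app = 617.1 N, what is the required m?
Formula: W_{app} = mg\left(1 - \frac{\rho_f}{\rho_{obj}}\right)
Substituting knowns: 617.1 = m·9.81·(1 − 1000/6302)
Solving for m: m = 617.1/(9.81·(1 − 1000/6302)) = 74.77 kg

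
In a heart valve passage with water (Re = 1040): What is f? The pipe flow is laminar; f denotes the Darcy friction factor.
Formula: f = \frac{64}{Re}
f = 64/1040 = 0.06154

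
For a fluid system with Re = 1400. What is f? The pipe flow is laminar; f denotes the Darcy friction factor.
Formula: f = \frac{64}{Re}
f = 64/1400 = 0.04571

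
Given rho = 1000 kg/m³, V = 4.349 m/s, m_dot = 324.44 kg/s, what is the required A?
Formula: \dot{m} = \rho A V
Substituting knowns: 324.44 = 1000·A·4.349
Solving for A: A = 324.44/(1000·4.349) = 0.0746 m²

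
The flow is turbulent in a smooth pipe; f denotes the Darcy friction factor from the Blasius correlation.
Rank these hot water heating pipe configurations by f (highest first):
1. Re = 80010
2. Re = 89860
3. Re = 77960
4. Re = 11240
Case 1: f = 0.01879
Case 2: f = 0.01825
Case 3: f = 0.01891
Case 4: f = 0.03069
Ranking (highest first): 4, 3, 1, 2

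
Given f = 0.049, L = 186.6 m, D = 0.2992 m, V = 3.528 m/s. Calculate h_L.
Formula: h_L = f \frac{L}{D} \frac{V^2}{2g}
h_L = 0.049·(186.6/0.2992)·3.528²/(2·9.81) = 19.39 m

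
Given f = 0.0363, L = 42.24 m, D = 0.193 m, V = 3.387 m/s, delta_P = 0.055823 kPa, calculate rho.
Formula: \Delta P = f \frac{L}{D} \frac{\rho V^2}{2}
Substituting knowns: 0.055823 = 0.0363·(42.24/0.193)·0.5·rho·3.387²/1000
Solving for rho: rho = (0.055823·1000)/(0.0363·(42.24/0.193)·0.5·3.387²) = 1.225 kg/m³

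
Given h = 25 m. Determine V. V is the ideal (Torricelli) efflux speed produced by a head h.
Formula: V = \sqrt{2 g h}
V = √(2·9.81·25) = 22.15 m/s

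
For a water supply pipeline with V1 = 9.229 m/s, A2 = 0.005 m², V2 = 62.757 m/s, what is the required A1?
Formula: V_2 = \frac{A_1 V_1}{A_2}
Substituting knowns: 62.757 = A1·9.229/0.005
Solving for A1: A1 = 62.757·0.005/9.229 = 0.034 m²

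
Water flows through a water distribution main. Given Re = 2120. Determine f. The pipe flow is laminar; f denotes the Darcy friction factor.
Formula: f = \frac{64}{Re}
f = 64/2120 = 0.03019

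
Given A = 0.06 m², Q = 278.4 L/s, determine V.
Formula: Q = A V
Substituting knowns: 278.4 = 0.06·V·1000
Solving for V: V = (278.4/1000)/0.06 = 4.64 m/s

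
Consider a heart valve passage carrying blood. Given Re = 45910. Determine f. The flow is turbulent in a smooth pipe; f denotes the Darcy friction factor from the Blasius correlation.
Formula: f = \frac{0.316}{Re^{0.25}}
f = 0.316/45910^0.25 = 0.02159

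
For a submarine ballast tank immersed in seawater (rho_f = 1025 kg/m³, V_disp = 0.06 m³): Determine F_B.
Formula: F_B = \rho_f g V_{disp}
F_B = 1025·9.81·0.06 = 603.3 N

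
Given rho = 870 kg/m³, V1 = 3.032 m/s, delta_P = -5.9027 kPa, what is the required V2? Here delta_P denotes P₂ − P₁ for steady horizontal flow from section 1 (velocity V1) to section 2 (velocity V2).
Formula: \Delta P = \frac{1}{2} \rho (V_1^2 - V_2^2)
Substituting knowns: -5.9027 = 0.5·870·(3.032² − V2²)/1000
Solving for V2: V2 = √(3.032² − 2·(-5.9027·1000)/870) = 4.771 m/s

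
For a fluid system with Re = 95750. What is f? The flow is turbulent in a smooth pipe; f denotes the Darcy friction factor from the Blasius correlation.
Formula: f = \frac{0.316}{Re^{0.25}}
f = 0.316/95750^0.25 = 0.01796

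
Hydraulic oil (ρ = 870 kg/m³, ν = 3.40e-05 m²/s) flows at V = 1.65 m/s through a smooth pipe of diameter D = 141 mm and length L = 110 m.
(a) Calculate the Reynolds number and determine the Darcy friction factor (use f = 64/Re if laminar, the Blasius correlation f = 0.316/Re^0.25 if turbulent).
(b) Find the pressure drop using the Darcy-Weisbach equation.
(a) Re = V·D/ν = 1.65·0.141/3.40e-05 = 6842.6 → turbulent (Re > 4000); f = 0.316/Re^0.25 = 0.316/6842.6^0.25 = 0.034744
(b) Darcy-Weisbach: ΔP = f·(L/D)·½ρV²/1000 = 0.034744·(110/0.141)·½·870·1.65²/1000 = 32.1 kPa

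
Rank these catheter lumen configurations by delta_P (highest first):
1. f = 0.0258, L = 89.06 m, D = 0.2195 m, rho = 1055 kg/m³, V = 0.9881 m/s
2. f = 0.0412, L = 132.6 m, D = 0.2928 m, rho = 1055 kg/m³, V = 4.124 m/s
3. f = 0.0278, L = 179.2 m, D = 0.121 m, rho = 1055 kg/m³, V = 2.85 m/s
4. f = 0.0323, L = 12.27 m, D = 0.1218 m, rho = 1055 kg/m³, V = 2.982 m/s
Case 1: delta_P = 5.391 kPa
Case 2: delta_P = 167.4 kPa
Case 3: delta_P = 176.4 kPa
Case 4: delta_P = 15.26 kPa
Ranking (highest first): 3, 2, 4, 1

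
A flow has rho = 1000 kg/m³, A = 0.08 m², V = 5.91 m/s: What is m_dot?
Formula: \dot{m} = \rho A V
m_dot = 1000·0.08·5.91 = 472.8 kg/s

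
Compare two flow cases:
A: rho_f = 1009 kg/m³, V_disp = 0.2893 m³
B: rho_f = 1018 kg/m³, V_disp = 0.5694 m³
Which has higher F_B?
F_B(A) = 2864 N, F_B(B) = 5686 N. Answer: B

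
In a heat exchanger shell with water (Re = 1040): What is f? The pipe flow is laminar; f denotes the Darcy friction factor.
Formula: f = \frac{64}{Re}
f = 64/1040 = 0.06154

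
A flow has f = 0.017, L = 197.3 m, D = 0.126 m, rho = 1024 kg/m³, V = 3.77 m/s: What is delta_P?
Formula: \Delta P = f \frac{L}{D} \frac{\rho V^2}{2}
delta_P = 0.017·(197.3/0.126)·0.5·1024·3.77²/1000 = 193.7 kPa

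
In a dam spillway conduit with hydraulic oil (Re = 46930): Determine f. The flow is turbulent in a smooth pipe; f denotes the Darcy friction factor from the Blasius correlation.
Formula: f = \frac{0.316}{Re^{0.25}}
f = 0.316/46930^0.25 = 0.02147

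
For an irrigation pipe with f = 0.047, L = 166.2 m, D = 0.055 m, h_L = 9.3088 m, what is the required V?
Formula: h_L = f \frac{L}{D} \frac{V^2}{2g}
Substituting knowns: 9.3088 = 0.047·(166.2/0.055)·V²/(2·9.81)
Solving for V: V = √(9.3088·2·9.81/(0.047·(166.2/0.055))) = 1.134 m/s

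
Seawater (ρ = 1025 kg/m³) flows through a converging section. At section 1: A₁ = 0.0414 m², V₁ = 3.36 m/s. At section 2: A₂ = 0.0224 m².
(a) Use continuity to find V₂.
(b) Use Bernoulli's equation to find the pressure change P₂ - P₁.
(a) Continuity: A₁V₁=A₂V₂ -> V₂=A₁V₁/A₂=0.0414*3.36/0.0224=6.21 m/s
(b) Bernoulli: P₂-P₁=0.5*rho*(V₁^2-V₂^2)/1000=0.5*1025*(3.36^2-6.21^2)/1000=-13.98 kPa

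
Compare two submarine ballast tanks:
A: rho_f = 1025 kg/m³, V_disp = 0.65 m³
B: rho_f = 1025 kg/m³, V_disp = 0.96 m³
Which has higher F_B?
F_B(A) = 6536 N, F_B(B) = 9653 N. Answer: B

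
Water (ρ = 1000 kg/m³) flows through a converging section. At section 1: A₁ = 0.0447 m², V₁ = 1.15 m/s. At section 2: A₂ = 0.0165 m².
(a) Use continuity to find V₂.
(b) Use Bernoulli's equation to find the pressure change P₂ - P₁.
(a) Continuity: A₁V₁=A₂V₂ -> V₂=A₁V₁/A₂=0.0447*1.15/0.0165=3.12 m/s
(b) Bernoulli: P₂-P₁=0.5*rho*(V₁^2-V₂^2)/1000=0.5*1000*(1.15^2-3.12^2)/1000=-4.206 kPa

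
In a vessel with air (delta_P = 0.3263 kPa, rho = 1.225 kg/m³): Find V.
Formula: V = \sqrt{\frac{2 \Delta P}{\rho}}
V = √(2·(0.3263·1000)/1.225) = 23.08 m/s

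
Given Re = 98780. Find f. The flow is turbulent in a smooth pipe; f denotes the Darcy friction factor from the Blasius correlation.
Formula: f = \frac{0.316}{Re^{0.25}}
f = 0.316/98780^0.25 = 0.01782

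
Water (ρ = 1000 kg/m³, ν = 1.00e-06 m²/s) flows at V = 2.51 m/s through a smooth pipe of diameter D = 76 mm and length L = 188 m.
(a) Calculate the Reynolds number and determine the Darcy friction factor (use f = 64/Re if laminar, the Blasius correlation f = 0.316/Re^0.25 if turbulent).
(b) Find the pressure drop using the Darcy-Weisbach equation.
(a) Re = V·D/ν = 2.51·0.076/1.00e-06 = 190760 → turbulent (Re > 4000); f = 0.316/Re^0.25 = 0.316/190760^0.25 = 0.01512 (Blasius is strictly valid for Re ≲ 1e5; used here as the smooth-pipe estimate the problem specifies)
(b) Darcy-Weisbach: ΔP = f·(L/D)·½ρV²/1000 = 0.01512·(188/0.076)·½·1000·2.51²/1000 = 117.8 kPa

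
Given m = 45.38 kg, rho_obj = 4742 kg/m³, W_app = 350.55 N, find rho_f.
Formula: W_{app} = mg\left(1 - \frac{\rho_f}{\rho_{obj}}\right)
Substituting knowns: 350.55 = 45.38·9.81·(1 − rho_f/4742)
Solving for rho_f: rho_f = 4742·(1 − 350.55/(45.38·9.81)) = 1008 kg/m³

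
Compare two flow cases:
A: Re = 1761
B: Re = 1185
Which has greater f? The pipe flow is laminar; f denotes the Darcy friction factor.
f(A) = 0.03634, f(B) = 0.05401. Answer: B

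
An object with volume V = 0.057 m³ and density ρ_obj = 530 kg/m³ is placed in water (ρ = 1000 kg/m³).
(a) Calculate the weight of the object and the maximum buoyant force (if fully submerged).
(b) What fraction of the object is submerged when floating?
(a) W=rho_obj*g*V=530*9.81*0.057=296.4 N; F_B(max)=rho*g*V=1000*9.81*0.057=559.2 N
(b) Floating fraction=rho_obj/rho=530/1000=0.530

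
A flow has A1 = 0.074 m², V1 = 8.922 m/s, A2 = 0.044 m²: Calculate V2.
Formula: V_2 = \frac{A_1 V_1}{A_2}
V2 = 0.074·8.922/0.044 = 15.01 m/s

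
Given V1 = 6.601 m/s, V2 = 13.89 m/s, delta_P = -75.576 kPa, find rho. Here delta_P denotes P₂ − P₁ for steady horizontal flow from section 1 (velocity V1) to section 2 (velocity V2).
Formula: \Delta P = \frac{1}{2} \rho (V_1^2 - V_2^2)
Substituting knowns: -75.576 = 0.5·rho·(6.601² − 13.89²)/1000
Solving for rho: rho = 2·(-75.576·1000)/(6.601² − 13.89²) = 1012 kg/m³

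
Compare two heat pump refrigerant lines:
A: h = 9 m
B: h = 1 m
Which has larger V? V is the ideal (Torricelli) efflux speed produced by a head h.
V(A) = 13.29 m/s, V(B) = 4.429 m/s. Answer: A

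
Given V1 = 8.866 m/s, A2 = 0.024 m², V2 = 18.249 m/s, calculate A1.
Formula: V_2 = \frac{A_1 V_1}{A_2}
Substituting knowns: 18.249 = A1·8.866/0.024
Solving for A1: A1 = 18.249·0.024/8.866 = 0.0494 m²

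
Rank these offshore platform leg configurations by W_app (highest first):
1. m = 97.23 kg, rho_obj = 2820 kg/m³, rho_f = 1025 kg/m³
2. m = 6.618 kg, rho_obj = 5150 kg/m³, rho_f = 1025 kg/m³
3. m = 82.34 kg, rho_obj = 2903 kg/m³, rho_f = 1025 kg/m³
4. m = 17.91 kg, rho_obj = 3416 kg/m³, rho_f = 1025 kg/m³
Case 1: W_app = 607.1 N
Case 2: W_app = 52 N
Case 3: W_app = 522.6 N
Case 4: W_app = 123 N
Ranking (highest first): 1, 3, 4, 2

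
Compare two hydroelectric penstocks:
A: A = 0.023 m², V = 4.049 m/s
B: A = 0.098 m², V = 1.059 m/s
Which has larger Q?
Q(A) = 93.13 L/s, Q(B) = 103.8 L/s. Answer: B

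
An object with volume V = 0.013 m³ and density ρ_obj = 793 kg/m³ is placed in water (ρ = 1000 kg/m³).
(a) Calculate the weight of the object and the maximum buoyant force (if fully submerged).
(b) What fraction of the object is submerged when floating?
(a) W=rho_obj*g*V=793*9.81*0.013=101.1 N; F_B(max)=rho*g*V=1000*9.81*0.013=127.5 N
(b) Floating fraction=rho_obj/rho=793/1000=0.793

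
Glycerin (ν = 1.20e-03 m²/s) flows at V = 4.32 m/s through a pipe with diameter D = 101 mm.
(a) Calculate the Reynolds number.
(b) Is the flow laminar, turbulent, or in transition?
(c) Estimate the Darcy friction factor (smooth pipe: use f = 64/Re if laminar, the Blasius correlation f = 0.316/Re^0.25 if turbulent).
(a) Re = V·D/ν = 4.32·0.101/1.20e-03 = 363.6
(b) Flow regime: laminar (Re < 2300)
(c) Friction factor: f = 64/Re = 64/363.6 = 0.176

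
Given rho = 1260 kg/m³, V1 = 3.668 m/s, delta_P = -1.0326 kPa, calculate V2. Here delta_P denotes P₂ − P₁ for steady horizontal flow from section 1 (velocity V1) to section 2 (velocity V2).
Formula: \Delta P = \frac{1}{2} \rho (V_1^2 - V_2^2)
Substituting knowns: -1.0326 = 0.5·1260·(3.668² − V2²)/1000
Solving for V2: V2 = √(3.668² − 2·(-1.0326·1000)/1260) = 3.885 m/s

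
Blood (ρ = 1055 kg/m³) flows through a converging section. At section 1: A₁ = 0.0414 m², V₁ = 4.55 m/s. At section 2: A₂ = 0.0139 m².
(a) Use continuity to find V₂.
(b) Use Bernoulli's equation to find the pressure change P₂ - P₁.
(a) Continuity: A₁V₁=A₂V₂ -> V₂=A₁V₁/A₂=0.0414*4.55/0.0139=13.55 m/s
(b) Bernoulli: P₂-P₁=0.5*rho*(V₁^2-V₂^2)/1000=0.5*1055*(4.55^2-13.55^2)/1000=-85.93 kPa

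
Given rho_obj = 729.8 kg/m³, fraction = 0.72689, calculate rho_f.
Formula: f_{sub} = \frac{\rho_{obj}}{\rho_f}
Substituting knowns: 0.72689 = 729.8/rho_f
Solving for rho_f: rho_f = 729.8/0.72689 = 1004 kg/m³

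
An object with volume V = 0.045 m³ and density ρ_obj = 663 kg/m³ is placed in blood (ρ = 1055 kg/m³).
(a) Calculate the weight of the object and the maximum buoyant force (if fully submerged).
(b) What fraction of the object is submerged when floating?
(a) W=rho_obj*g*V=663*9.81*0.045=292.7 N; F_B(max)=rho*g*V=1055*9.81*0.045=465.7 N
(b) Floating fraction=rho_obj/rho=663/1055=0.628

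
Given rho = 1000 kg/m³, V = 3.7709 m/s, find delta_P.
Formula: V = \sqrt{\frac{2 \Delta P}{\rho}}
Substituting knowns: 3.7709 = √(2·(delta_P·1000)/1000)
Solving for delta_P: delta_P = 3.7709²·1000/2/1000 = 7.11 kPa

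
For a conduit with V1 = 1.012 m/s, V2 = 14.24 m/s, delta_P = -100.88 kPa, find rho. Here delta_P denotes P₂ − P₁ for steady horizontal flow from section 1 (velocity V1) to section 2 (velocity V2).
Formula: \Delta P = \frac{1}{2} \rho (V_1^2 - V_2^2)
Substituting knowns: -100.88 = 0.5·rho·(1.012² − 14.24²)/1000
Solving for rho: rho = 2·(-100.88·1000)/(1.012² − 14.24²) = 1000 kg/m³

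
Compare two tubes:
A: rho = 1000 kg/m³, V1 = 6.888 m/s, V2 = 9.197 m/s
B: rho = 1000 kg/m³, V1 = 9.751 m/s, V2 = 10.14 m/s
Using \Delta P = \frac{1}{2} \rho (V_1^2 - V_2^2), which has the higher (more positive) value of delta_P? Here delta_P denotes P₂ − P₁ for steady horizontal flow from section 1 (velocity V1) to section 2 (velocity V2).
delta_P(A) = -18.57 kPa, delta_P(B) = -3.869 kPa. Answer: B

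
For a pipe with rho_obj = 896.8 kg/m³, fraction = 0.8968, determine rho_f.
Formula: f_{sub} = \frac{\rho_{obj}}{\rho_f}
Substituting knowns: 0.8968 = 896.8/rho_f
Solving for rho_f: rho_f = 896.8/0.8968 = 1000 kg/m³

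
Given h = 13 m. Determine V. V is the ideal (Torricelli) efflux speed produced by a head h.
Formula: V = \sqrt{2 g h}
V = √(2·9.81·13) = 15.97 m/s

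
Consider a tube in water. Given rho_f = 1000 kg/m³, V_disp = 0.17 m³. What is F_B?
Formula: F_B = \rho_f g V_{disp}
F_B = 1000·9.81·0.17 = 1668 N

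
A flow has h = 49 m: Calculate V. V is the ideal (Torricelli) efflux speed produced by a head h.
Formula: V = \sqrt{2 g h}
V = √(2·9.81·49) = 31.01 m/s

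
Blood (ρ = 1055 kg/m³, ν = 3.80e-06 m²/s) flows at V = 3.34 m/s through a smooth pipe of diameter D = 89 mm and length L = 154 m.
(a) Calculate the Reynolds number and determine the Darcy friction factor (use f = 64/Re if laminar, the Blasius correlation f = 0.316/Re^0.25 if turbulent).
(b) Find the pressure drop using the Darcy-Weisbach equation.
(a) Re = V·D/ν = 3.34·0.089/3.80e-06 = 78226 → turbulent (Re > 4000); f = 0.316/Re^0.25 = 0.316/78226^0.25 = 0.018895
(b) Darcy-Weisbach: ΔP = f·(L/D)·½ρV²/1000 = 0.018895·(154/0.089)·½·1055·3.34²/1000 = 192.4 kPa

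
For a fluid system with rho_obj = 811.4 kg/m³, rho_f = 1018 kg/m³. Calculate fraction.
Formula: f_{sub} = \frac{\rho_{obj}}{\rho_f}
fraction = 811.4/1018 = 0.7971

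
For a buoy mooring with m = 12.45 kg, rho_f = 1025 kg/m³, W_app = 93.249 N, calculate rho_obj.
Formula: W_{app} = mg\left(1 - \frac{\rho_f}{\rho_{obj}}\right)
Substituting knowns: 93.249 = 12.45·9.81·(1 − 1025/rho_obj)
Solving for rho_obj: rho_obj = 1025/(1 − 93.249/(12.45·9.81)) = 4334 kg/m³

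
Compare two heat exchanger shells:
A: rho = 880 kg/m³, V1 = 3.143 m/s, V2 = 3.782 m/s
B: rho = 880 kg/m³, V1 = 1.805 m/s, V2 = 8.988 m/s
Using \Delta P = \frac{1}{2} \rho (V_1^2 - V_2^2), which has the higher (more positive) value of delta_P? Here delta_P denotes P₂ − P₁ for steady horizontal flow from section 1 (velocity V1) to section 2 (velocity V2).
delta_P(A) = -1.947 kPa, delta_P(B) = -34.11 kPa. Answer: A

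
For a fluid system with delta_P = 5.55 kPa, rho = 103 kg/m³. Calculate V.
Formula: V = \sqrt{\frac{2 \Delta P}{\rho}}
V = √(2·(5.55·1000)/103) = 10.38 m/s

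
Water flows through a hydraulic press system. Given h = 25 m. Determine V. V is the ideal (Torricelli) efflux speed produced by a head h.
Formula: V = \sqrt{2 g h}
V = √(2·9.81·25) = 22.15 m/s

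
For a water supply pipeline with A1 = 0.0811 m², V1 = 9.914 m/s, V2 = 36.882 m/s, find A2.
Formula: V_2 = \frac{A_1 V_1}{A_2}
Substituting knowns: 36.882 = 0.0811·9.914/A2
Solving for A2: A2 = 0.0811·9.914/36.882 = 0.0218 m²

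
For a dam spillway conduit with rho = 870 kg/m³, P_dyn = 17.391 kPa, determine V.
Formula: P_{dyn} = \frac{1}{2} \rho V^2
Substituting knowns: 17.391 = 0.5·870·V²/1000
Solving for V: V = √(2·(17.391·1000)/870) = 6.323 m/s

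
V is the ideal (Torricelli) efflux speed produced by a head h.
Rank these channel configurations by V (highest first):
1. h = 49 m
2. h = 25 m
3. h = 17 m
Case 1: V = 31.01 m/s
Case 2: V = 22.15 m/s
Case 3: V = 18.26 m/s
Ranking (highest first): 1, 2, 3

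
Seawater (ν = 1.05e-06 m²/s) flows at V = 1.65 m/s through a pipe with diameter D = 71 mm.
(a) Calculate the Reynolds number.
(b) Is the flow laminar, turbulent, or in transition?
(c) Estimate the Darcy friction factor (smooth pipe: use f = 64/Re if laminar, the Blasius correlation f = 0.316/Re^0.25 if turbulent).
(a) Re = V·D/ν = 1.65·0.071/1.05e-06 = 111570
(b) Flow regime: turbulent (Re > 4000)
(c) Friction factor: f = 0.316/Re^0.25 = 0.316/111570^0.25 = 0.01729 (Blasius is strictly valid for Re ≲ 1e5; used here as the smooth-pipe estimate the problem specifies)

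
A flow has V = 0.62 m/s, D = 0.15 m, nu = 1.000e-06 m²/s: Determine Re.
Formula: Re = \frac{V D}{\nu}
Re = 0.62·0.15/1.000e-06 = 93000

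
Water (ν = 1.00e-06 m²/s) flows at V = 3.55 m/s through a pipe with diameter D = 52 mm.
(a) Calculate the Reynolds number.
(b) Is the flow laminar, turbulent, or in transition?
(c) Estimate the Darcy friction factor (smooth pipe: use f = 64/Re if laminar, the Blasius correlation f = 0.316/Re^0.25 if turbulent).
(a) Re = V·D/ν = 3.55·0.052/1.00e-06 = 184600
(b) Flow regime: turbulent (Re > 4000)
(c) Friction factor: f = 0.316/Re^0.25 = 0.316/184600^0.25 = 0.01525 (Blasius is strictly valid for Re ≲ 1e5; used here as the smooth-pipe estimate the problem specifies)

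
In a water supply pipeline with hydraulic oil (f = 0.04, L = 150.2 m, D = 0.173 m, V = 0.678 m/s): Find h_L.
Formula: h_L = f \frac{L}{D} \frac{V^2}{2g}
h_L = 0.04·(150.2/0.173)·0.678²/(2·9.81) = 0.8137 m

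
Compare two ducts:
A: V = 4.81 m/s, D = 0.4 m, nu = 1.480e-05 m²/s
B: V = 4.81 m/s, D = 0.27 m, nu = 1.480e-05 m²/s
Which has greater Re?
Re(A) = 130000, Re(B) = 87750. Answer: A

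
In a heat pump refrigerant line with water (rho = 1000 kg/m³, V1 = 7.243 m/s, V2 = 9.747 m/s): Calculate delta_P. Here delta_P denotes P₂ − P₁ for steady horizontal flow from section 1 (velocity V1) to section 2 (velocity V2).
Formula: \Delta P = \frac{1}{2} \rho (V_1^2 - V_2^2)
delta_P = 0.5·1000·(7.243² − 9.747²)/1000 = -21.27 kPa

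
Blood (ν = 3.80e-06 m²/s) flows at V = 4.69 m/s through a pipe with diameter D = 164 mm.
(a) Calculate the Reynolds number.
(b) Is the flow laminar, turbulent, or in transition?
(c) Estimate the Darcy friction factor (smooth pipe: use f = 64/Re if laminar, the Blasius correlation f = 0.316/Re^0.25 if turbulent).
(a) Re = V·D/ν = 4.69·0.164/3.80e-06 = 202410
(b) Flow regime: turbulent (Re > 4000)
(c) Friction factor: f = 0.316/Re^0.25 = 0.316/202410^0.25 = 0.0149 (Blasius is strictly valid for Re ≲ 1e5; used here as the smooth-pipe estimate the problem specifies)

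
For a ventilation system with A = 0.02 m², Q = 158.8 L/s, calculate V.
Formula: Q = A V
Substituting knowns: 158.8 = 0.02·V·1000
Solving for V: V = (158.8/1000)/0.02 = 7.94 m/s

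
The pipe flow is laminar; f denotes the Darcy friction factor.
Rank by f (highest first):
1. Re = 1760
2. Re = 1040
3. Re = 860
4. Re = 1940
Case 1: f = 0.03636
Case 2: f = 0.06154
Case 3: f = 0.07442
Case 4: f = 0.03299
Ranking (highest first): 3, 2, 1, 4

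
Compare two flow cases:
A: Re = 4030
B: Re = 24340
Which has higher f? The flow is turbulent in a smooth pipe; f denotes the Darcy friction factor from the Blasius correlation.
f(A) = 0.03966, f(B) = 0.0253. Answer: A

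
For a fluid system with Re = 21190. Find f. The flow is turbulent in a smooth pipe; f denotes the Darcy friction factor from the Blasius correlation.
Formula: f = \frac{0.316}{Re^{0.25}}
f = 0.316/21190^0.25 = 0.02619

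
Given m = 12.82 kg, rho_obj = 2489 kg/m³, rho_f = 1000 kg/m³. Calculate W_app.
Formula: W_{app} = mg\left(1 - \frac{\rho_f}{\rho_{obj}}\right)
W_app = 12.82·9.81·(1 − 1000/2489) = 75.24 N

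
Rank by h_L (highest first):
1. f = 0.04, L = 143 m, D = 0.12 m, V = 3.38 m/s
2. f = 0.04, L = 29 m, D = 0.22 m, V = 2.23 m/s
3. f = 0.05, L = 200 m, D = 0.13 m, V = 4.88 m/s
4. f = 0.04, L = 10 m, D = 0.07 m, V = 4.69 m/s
Case 1: h_L = 27.76 m
Case 2: h_L = 1.336 m
Case 3: h_L = 93.37 m
Case 4: h_L = 6.406 m
Ranking (highest first): 3, 1, 4, 2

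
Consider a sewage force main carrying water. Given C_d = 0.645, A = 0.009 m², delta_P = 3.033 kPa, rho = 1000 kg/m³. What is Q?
Formula: Q = C_d A \sqrt{\frac{2 \Delta P}{\rho}}
Q = 0.645·0.009·√(2·(3.033·1000)/1000)·1000 = 14.3 L/s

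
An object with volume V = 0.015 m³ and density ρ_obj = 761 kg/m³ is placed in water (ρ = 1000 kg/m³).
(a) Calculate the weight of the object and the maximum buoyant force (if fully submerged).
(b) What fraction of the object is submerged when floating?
(a) W=rho_obj*g*V=761*9.81*0.015=112.0 N; F_B(max)=rho*g*V=1000*9.81*0.015=147.2 N
(b) Floating fraction=rho_obj/rho=761/1000=0.761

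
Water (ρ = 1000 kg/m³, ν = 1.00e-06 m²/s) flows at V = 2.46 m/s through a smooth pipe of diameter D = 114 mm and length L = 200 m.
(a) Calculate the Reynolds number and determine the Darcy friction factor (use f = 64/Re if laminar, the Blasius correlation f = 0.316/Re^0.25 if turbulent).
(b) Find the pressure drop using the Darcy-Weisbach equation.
(a) Re = V·D/ν = 2.46·0.114/1.00e-06 = 280440 → turbulent (Re > 4000); f = 0.316/Re^0.25 = 0.316/280440^0.25 = 0.013732 (Blasius is strictly valid for Re ≲ 1e5; used here as the smooth-pipe estimate the problem specifies)
(b) Darcy-Weisbach: ΔP = f·(L/D)·½ρV²/1000 = 0.013732·(200/0.114)·½·1000·2.46²/1000 = 72.9 kPa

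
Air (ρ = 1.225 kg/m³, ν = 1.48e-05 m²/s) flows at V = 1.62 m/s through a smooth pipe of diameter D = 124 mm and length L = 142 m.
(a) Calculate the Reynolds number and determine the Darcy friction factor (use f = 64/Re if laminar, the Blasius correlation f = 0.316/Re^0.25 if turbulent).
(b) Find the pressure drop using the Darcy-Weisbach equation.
(a) Re = V·D/ν = 1.62·0.124/1.48e-05 = 13573 → turbulent (Re > 4000); f = 0.316/Re^0.25 = 0.316/13573^0.25 = 0.029276
(b) Darcy-Weisbach: ΔP = f·(L/D)·½ρV²/1000 = 0.029276·(142/0.124)·½·1.225·1.62²/1000 = 0.05389 kPa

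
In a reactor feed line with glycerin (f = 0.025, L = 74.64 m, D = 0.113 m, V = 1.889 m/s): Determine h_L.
Formula: h_L = f \frac{L}{D} \frac{V^2}{2g}
h_L = 0.025·(74.64/0.113)·1.889²/(2·9.81) = 3.003 m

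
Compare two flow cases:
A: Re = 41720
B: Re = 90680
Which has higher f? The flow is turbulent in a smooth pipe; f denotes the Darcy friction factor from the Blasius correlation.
f(A) = 0.02211, f(B) = 0.01821. Answer: A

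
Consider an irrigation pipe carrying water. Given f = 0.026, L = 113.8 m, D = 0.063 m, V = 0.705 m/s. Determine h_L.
Formula: h_L = f \frac{L}{D} \frac{V^2}{2g}
h_L = 0.026·(113.8/0.063)·0.705²/(2·9.81) = 1.19 m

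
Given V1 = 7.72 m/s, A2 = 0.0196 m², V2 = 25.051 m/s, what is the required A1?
Formula: V_2 = \frac{A_1 V_1}{A_2}
Substituting knowns: 25.051 = A1·7.72/0.0196
Solving for A1: A1 = 25.051·0.0196/7.72 = 0.0636 m²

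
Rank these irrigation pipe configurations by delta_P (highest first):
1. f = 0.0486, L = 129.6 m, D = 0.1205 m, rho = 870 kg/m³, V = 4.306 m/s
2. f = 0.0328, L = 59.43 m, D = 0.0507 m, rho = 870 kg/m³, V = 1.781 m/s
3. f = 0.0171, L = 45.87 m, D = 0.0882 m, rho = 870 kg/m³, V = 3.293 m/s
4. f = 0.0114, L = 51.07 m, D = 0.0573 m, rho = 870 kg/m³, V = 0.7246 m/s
Case 1: delta_P = 421.6 kPa
Case 2: delta_P = 53.05 kPa
Case 3: delta_P = 41.95 kPa
Case 4: delta_P = 2.321 kPa
Ranking (highest first): 1, 2, 3, 4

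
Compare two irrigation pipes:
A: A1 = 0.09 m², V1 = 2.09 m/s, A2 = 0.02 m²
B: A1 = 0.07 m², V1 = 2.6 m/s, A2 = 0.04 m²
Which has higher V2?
V2(A) = 9.405 m/s, V2(B) = 4.55 m/s. Answer: A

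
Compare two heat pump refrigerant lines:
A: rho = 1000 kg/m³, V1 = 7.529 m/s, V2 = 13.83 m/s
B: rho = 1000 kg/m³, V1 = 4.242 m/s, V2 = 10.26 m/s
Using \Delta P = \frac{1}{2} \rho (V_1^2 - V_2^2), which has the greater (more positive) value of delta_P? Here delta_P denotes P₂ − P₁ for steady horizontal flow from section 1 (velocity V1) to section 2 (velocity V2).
delta_P(A) = -67.29 kPa, delta_P(B) = -43.64 kPa. Answer: B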